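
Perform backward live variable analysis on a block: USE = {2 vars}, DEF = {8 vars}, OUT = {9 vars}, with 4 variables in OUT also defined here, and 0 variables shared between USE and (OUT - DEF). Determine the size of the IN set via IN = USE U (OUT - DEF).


OUT - DEF: 9 - 4 = 5
|IN| = |USE| + |OUT - DEF| - |USE ∩ (OUT - DEF)| = 2 + 5 - 0 = 7

7


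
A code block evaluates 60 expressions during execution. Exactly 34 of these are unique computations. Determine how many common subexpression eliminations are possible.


CSE count = total expressions - unique expressions
= 60 - 34 = 26

26


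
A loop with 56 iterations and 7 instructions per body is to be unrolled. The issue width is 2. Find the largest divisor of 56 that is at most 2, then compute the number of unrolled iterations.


Largest divisor of 56 <= 2 is 2
New iterations = 56 / 2 = 28

28


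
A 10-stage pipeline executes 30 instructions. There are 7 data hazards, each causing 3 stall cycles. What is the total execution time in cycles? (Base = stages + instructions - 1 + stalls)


Base cycles = 10 + 30 - 1 = 39
Total stalls = 7 * 3 = 21
Total = 39 + 21 = 60

60


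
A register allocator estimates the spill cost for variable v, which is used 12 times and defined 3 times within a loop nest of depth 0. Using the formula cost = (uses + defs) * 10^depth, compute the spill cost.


uses + defs = 12 + 3 = 15
10^0 = 1
Spill cost = 15 * 1 = 15

15


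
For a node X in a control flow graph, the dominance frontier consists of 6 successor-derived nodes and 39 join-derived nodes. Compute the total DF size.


DF(X) = direct successor contributions + join point contributions
= 6 + 39 = 45

45


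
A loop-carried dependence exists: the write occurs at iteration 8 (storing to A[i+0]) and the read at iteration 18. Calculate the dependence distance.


Distance = read iteration - write iteration
= 18 - 8 = 10

10


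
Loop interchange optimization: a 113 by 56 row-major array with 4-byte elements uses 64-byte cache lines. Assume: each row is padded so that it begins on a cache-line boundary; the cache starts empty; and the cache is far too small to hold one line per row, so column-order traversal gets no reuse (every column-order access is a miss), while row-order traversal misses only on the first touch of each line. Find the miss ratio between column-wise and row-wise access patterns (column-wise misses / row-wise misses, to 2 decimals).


Each row occupies 56 * 4 = 224 bytes and starts on a line boundary, so it spans ceil(224 / 64) = 4 cache lines.
Row-major traversal misses (one per line touched): 113 * ceil(56 * 4 / 64) = 452
Column-major traversal misses (no reuse, every access misses): 113 * 56 = 6328
Ratio = 6328 / 452 = 14.0

14.0


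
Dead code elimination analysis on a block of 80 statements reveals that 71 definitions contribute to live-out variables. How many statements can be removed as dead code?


Dead code = total statements - live definitions
= 80 - 71 = 9

9


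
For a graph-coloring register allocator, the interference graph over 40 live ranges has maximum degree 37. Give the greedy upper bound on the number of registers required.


Greedy coloring never needs more than (max_degree + 1) colors: when coloring a vertex, at most max_degree neighbors are already colored.
Upper bound = 37 + 1 = 38

38


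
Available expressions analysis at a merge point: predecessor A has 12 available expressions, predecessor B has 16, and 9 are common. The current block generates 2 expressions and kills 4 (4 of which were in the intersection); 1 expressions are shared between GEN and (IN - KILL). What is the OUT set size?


IN = intersection of predecessors = 9
IN - KILL = 9 - 4 = 5
|OUT| = |GEN| + |IN - KILL| - |GEN ∩ (IN - KILL)| = 2 + 5 - 1 = 6

6


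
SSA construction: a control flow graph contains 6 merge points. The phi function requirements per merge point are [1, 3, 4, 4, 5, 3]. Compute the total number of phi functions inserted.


Total phi functions = sum of phi functions at each join node
= 1 + 3 + 4 + 4 + 5 + 3 = 20

20


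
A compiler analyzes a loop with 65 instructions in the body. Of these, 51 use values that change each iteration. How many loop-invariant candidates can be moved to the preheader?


Invariant candidates = total - loop-dependent
= 65 - 51 = 14

14


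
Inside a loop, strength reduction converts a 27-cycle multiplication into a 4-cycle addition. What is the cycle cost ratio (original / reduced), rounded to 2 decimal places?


Ratio = mult_cost / add_cost = 27 / 4 = 6.75

6.75


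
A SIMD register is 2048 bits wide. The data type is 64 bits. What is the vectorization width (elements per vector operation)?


Width = SIMD bits / data type bits
= 2048 / 64 = 32

32


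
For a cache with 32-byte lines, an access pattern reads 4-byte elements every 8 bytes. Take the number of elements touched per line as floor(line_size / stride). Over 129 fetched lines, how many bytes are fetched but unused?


Elements per line = floor(32 / 8) = 4
Bytes used per line = 4 * 4 = 16
Wasted per line = 32 - 16 = 16
Total wasted = 16 * 129 = 2064

2064


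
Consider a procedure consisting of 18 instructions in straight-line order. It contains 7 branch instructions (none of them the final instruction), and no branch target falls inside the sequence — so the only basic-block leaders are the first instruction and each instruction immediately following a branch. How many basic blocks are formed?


With no in-sequence branch targets, the leaders are the first instruction plus the instruction after each branch.
Number of basic blocks = branches + 1
= 7 + 1 = 8

8


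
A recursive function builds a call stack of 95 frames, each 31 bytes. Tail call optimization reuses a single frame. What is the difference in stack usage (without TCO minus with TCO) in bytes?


Without TCO: 95 * 31 = 2945 bytes
With TCO: reuse 1 frame = 31 bytes
Savings = 2945 - 31 = 2914

2914


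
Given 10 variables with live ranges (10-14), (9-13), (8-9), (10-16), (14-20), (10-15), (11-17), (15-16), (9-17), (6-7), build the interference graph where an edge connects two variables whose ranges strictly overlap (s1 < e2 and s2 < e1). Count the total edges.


Check all pairs for overlapping intervals.
Two intervals (s1,e1) and (s2,e2) overlap if s1 < e2 and s2 < e1.
v0 (10-14) vs v1..v9: overlaps v1, v3, v5, v6, v8 -> 5
v1 (9-13) vs v2..v9: overlaps v3, v5, v6, v8 -> 4
v2 (8-9) vs v3..v9: overlaps none -> 0
v3 (10-16) vs v4..v9: overlaps v4, v5, v6, v7, v8 -> 5
v4 (14-20) vs v5..v9: overlaps v5, v6, v7, v8 -> 4
v5 (10-15) vs v6..v9: overlaps v6, v8 -> 2
v6 (11-17) vs v7..v9: overlaps v7, v8 -> 2
v7 (15-16) vs v8..v9: overlaps v8 -> 1
v8 (9-17) vs v9: overlaps none -> 0
Total overlapping pairs = 5 + 4 + 0 + 5 + 4 + 2 + 2 + 1 + 0 = 23

23


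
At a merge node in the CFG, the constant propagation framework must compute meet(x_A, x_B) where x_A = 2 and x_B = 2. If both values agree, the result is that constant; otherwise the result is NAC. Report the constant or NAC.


Meet operation: if both paths give the same constant, result is that constant; if they differ, result is NAC (not-a-constant).
Path A: 2, Path B: 2 -> equal
Result: constant -> 2

2


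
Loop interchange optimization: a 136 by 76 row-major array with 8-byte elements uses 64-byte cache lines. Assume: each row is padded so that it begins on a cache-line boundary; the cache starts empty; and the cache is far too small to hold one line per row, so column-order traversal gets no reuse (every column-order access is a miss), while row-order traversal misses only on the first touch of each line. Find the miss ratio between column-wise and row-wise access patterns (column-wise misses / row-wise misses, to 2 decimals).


Each row occupies 76 * 8 = 608 bytes and starts on a line boundary, so it spans ceil(608 / 64) = 10 cache lines.
Row-major traversal misses (one per line touched): 136 * ceil(76 * 8 / 64) = 1360
Column-major traversal misses (no reuse, every access misses): 136 * 76 = 10336
Ratio = 10336 / 1360 = 7.6

7.6


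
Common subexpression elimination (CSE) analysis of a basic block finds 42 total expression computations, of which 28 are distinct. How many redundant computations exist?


CSE count = total expressions - unique expressions
= 42 - 28 = 14

14


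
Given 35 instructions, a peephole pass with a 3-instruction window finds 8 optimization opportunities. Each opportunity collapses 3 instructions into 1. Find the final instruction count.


Each match removes 2 instructions.
Total removed = 8 * 2 = 16
Remaining = 35 - 16 = 19

19


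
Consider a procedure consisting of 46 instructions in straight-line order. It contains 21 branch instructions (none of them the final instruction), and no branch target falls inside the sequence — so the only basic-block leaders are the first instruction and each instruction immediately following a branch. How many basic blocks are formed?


With no in-sequence branch targets, the leaders are the first instruction plus the instruction after each branch.
Number of basic blocks = branches + 1
= 21 + 1 = 22

22


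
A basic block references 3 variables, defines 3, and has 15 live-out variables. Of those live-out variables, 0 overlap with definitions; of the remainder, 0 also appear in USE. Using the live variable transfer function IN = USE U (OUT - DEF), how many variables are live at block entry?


OUT - DEF: 15 - 0 = 15
|IN| = |USE| + |OUT - DEF| - |USE ∩ (OUT - DEF)| = 3 + 15 - 0 = 18

18


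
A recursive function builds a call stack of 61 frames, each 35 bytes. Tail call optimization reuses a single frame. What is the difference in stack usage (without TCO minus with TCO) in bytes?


Without TCO: 61 * 35 = 2135 bytes
With TCO: reuse 1 frame = 35 bytes
Savings = 2135 - 35 = 2100

2100


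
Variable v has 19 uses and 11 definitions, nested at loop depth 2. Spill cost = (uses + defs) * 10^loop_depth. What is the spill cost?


uses + defs = 19 + 11 = 30
10^2 = 100
Spill cost = 30 * 100 = 3000

3000


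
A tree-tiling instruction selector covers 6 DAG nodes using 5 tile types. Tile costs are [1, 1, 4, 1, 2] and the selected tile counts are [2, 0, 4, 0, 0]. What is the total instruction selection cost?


Total cost = sum(count_i * cost_i)
= 2*1 + 0*1 + 4*4 + 0*1 + 0*2
= 18

18


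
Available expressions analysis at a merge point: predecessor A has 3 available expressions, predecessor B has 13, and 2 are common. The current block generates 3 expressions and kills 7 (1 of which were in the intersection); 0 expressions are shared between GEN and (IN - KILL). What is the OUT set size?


IN = intersection of predecessors = 2
IN - KILL = 2 - 1 = 1
|OUT| = |GEN| + |IN - KILL| - |GEN ∩ (IN - KILL)| = 3 + 1 - 0 = 4

4


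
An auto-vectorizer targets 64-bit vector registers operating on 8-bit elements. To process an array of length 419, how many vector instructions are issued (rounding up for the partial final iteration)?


Width = 64 / 8 = 8 elements per vector op
Iterations = ceil(419 / 8) = 53

53


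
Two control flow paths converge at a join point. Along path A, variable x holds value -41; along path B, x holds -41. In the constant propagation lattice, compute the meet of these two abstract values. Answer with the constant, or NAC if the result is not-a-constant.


Meet operation: if both paths give the same constant, result is that constant; if they differ, result is NAC (not-a-constant).
Path A: -41, Path B: -41 -> equal
Result: constant -> -41

-41


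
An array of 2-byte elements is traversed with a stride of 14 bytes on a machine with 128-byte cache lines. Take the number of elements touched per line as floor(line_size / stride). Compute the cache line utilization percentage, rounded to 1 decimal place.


Elements per cache line = floor(128 / 14) = 9
Bytes used = 9 * 2 = 18
Utilization = 18 / 128 * 100 = 14.1%

14.1


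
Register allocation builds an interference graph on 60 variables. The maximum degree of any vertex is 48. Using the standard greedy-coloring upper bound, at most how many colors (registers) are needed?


Greedy coloring never needs more than (max_degree + 1) colors: when coloring a vertex, at most max_degree neighbors are already colored.
Upper bound = 48 + 1 = 49

49


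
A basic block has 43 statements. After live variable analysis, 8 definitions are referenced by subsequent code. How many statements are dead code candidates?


Dead code = total statements - live definitions
= 43 - 8 = 35

35


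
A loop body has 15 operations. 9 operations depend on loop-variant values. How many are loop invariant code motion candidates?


Invariant candidates = total - loop-dependent
= 15 - 9 = 6

6


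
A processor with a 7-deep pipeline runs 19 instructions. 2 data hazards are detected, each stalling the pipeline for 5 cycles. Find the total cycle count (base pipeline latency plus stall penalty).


Base cycles = 7 + 19 - 1 = 25
Total stalls = 2 * 5 = 10
Total = 25 + 10 = 35

35


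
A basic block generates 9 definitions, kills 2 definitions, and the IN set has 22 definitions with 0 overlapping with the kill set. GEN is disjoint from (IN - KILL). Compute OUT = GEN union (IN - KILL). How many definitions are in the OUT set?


IN - KILL: 22 - 0 = 22 surviving definitions
OUT = GEN + surviving = 9 + 22 = 31

31


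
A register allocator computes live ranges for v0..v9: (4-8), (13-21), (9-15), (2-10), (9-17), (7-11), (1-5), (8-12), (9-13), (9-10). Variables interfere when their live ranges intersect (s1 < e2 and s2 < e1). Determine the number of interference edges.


Check all pairs for overlapping intervals.
Two intervals (s1,e1) and (s2,e2) overlap if s1 < e2 and s2 < e1.
v0 (4-8) vs v1..v9: overlaps v3, v5, v6 -> 3
v1 (13-21) vs v2..v9: overlaps v2, v4 -> 2
v2 (9-15) vs v3..v9: overlaps v3, v4, v5, v7, v8, v9 -> 6
v3 (2-10) vs v4..v9: overlaps v4, v5, v6, v7, v8, v9 -> 6
v4 (9-17) vs v5..v9: overlaps v5, v7, v8, v9 -> 4
v5 (7-11) vs v6..v9: overlaps v7, v8, v9 -> 3
v6 (1-5) vs v7..v9: overlaps none -> 0
v7 (8-12) vs v8..v9: overlaps v8, v9 -> 2
v8 (9-13) vs v9: overlaps v9 -> 1
Total overlapping pairs = 3 + 2 + 6 + 6 + 4 + 3 + 0 + 2 + 1 = 27

27


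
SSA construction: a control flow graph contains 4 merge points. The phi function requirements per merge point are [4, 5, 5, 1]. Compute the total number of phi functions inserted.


Total phi functions = sum of phi functions at each join node
= 4 + 5 + 5 + 1 = 15

15


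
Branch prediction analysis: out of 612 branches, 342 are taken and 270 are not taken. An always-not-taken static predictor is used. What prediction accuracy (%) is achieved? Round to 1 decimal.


Predictor: always-not-taken
Correct predictions = 270
Accuracy = 270 / 612 * 100 = 44.1%

44.1


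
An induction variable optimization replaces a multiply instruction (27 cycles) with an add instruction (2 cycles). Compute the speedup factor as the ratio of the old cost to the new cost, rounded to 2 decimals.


Ratio = mult_cost / add_cost = 27 / 2 = 13.5

13.5


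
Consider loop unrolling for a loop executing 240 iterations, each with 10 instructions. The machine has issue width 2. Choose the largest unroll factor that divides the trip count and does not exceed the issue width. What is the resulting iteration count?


Largest divisor of 240 <= 2 is 2
New iterations = 240 / 2 = 120

120


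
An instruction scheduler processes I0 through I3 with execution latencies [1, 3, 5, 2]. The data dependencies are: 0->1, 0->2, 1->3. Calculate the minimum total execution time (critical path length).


Compute longest path through dependency graph: dist(Ik) = max over predecessors of dist + latency(Ik).
dist(I0) = latency 1 = 1
dist(I1) = dist(I0) + 3 = 1 + 3 = 4
dist(I2) = dist(I0) + 5 = 1 + 5 = 6
dist(I3) = dist(I1) + 2 = 4 + 2 = 6
Critical path = max dist = 6

6


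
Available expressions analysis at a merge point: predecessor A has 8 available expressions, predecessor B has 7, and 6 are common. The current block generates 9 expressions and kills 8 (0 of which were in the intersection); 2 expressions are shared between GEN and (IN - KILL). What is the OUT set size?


IN = intersection of predecessors = 6
IN - KILL = 6 - 0 = 6
|OUT| = |GEN| + |IN - KILL| - |GEN ∩ (IN - KILL)| = 9 + 6 - 2 = 13

13


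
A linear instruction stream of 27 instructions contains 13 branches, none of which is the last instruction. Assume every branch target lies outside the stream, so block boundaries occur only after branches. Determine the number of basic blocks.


With no in-sequence branch targets, the leaders are the first instruction plus the instruction after each branch.
Number of basic blocks = branches + 1
= 13 + 1 = 14

14


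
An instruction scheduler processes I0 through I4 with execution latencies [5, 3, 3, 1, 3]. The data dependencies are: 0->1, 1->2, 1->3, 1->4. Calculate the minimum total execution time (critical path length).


Compute longest path through dependency graph: dist(Ik) = max over predecessors of dist + latency(Ik).
dist(I0) = latency 5 = 5
dist(I1) = dist(I0) + 3 = 5 + 3 = 8
dist(I2) = dist(I1) + 3 = 8 + 3 = 11
dist(I3) = dist(I1) + 1 = 8 + 1 = 9
dist(I4) = dist(I1) + 3 = 8 + 3 = 11
Critical path = max dist = 11

11


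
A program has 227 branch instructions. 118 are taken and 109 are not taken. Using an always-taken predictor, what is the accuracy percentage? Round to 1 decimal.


Predictor: always-taken
Correct predictions = 118
Accuracy = 118 / 227 * 100 = 52.0%

52.0


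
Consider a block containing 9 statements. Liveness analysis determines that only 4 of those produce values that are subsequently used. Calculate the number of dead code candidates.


Dead code = total statements - live definitions
= 9 - 4 = 5

5


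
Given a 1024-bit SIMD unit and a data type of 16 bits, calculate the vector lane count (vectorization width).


Width = SIMD bits / data type bits
= 1024 / 16 = 64

64


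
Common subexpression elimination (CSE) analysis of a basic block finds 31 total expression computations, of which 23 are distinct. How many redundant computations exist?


CSE count = total expressions - unique expressions
= 31 - 23 = 8

8


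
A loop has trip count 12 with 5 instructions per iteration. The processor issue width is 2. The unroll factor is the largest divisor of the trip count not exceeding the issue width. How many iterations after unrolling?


Largest divisor of 12 <= 2 is 2
New iterations = 12 / 2 = 6

6


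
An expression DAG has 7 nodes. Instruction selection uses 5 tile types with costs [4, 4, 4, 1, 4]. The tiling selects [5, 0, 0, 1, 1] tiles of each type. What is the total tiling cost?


Total cost = sum(count_i * cost_i)
= 5*4 + 0*4 + 0*4 + 1*1 + 1*4
= 25

25


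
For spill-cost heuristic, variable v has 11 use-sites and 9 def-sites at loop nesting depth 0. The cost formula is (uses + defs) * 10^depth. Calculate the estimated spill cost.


uses + defs = 11 + 9 = 20
10^0 = 1
Spill cost = 20 * 1 = 20

20


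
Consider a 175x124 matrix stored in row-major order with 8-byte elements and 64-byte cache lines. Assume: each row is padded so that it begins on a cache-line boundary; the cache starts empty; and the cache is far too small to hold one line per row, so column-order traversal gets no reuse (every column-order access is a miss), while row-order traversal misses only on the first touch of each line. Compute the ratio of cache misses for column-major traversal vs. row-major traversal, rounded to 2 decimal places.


Each row occupies 124 * 8 = 992 bytes and starts on a line boundary, so it spans ceil(992 / 64) = 16 cache lines.
Row-major traversal misses (one per line touched): 175 * ceil(124 * 8 / 64) = 2800
Column-major traversal misses (no reuse, every access misses): 175 * 124 = 21700
Ratio = 21700 / 2800 = 7.75

7.75


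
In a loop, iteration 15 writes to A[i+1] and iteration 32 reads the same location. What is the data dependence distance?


Distance = read iteration - write iteration
= 32 - 15 = 17

17


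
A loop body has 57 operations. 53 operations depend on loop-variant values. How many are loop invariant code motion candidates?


Invariant candidates = total - loop-dependent
= 57 - 53 = 4

4


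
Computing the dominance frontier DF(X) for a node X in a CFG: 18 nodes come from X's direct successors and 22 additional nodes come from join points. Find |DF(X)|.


DF(X) = direct successor contributions + join point contributions
= 18 + 22 = 40

40


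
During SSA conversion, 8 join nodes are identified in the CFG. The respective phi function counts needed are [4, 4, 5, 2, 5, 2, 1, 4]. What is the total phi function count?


Total phi functions = sum of phi functions at each join node
= 4 + 4 + 5 + 2 + 5 + 2 + 1 + 4 = 27

27


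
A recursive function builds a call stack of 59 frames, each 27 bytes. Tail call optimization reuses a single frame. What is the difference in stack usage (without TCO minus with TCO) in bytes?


Without TCO: 59 * 27 = 1593 bytes
With TCO: reuse 1 frame = 27 bytes
Savings = 1593 - 27 = 1566

1566


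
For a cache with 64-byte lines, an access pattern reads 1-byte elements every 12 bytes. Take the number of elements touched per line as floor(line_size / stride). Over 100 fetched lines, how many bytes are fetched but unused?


Elements per line = floor(64 / 12) = 5
Bytes used per line = 5 * 1 = 5
Wasted per line = 64 - 5 = 59
Total wasted = 59 * 100 = 5900

5900


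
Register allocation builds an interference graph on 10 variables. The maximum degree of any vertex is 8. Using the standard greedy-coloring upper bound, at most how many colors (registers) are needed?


Greedy coloring never needs more than (max_degree + 1) colors: when coloring a vertex, at most max_degree neighbors are already colored.
Upper bound = 8 + 1 = 9

9


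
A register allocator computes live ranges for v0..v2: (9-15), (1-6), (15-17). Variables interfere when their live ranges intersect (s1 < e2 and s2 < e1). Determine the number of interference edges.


Check all pairs for overlapping intervals.
Two intervals (s1,e1) and (s2,e2) overlap if s1 < e2 and s2 < e1.
v0 (9-15) vs v1..v2: overlaps none -> 0
v1 (1-6) vs v2: overlaps none -> 0
Total overlapping pairs = 0 + 0 = 0

0


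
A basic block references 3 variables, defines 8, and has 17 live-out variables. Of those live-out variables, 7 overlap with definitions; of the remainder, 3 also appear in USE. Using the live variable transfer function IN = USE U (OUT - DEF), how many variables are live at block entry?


OUT - DEF: 17 - 7 = 10
|IN| = |USE| + |OUT - DEF| - |USE ∩ (OUT - DEF)| = 3 + 10 - 3 = 10

10


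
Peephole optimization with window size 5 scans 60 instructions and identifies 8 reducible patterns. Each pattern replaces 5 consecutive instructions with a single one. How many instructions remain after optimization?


Each match removes 4 instructions.
Total removed = 8 * 4 = 32
Remaining = 60 - 32 = 28

28


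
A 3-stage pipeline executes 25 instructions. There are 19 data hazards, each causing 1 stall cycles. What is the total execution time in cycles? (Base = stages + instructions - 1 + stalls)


Base cycles = 3 + 25 - 1 = 27
Total stalls = 19 * 1 = 19
Total = 27 + 19 = 46

46


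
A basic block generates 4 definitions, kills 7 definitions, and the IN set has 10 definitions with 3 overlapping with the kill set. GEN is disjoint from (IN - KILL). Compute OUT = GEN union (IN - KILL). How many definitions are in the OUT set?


IN - KILL: 10 - 3 = 7 surviving definitions
OUT = GEN + surviving = 4 + 7 = 11

11


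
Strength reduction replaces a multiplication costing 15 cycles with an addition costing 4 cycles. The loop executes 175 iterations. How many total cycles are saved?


Per-iteration saving = 15 - 4 = 11
Total saved = 175 * 11 = 1925

1925


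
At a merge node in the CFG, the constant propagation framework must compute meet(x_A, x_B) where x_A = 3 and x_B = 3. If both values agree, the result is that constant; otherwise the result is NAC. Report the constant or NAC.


Meet operation: if both paths give the same constant, result is that constant; if they differ, result is NAC (not-a-constant).
Path A: 3, Path B: 3 -> equal
Result: constant -> 3

3


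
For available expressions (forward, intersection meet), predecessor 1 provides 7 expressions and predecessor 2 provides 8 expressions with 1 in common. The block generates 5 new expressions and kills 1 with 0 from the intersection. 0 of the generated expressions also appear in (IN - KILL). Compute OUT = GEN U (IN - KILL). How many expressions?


IN = intersection of predecessors = 1
IN - KILL = 1 - 0 = 1
|OUT| = |GEN| + |IN - KILL| - |GEN ∩ (IN - KILL)| = 5 + 1 - 0 = 6

6


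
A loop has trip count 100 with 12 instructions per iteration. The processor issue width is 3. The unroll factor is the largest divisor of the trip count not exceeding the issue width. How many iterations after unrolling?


Largest divisor of 100 <= 3 is 2
New iterations = 100 / 2 = 50

50


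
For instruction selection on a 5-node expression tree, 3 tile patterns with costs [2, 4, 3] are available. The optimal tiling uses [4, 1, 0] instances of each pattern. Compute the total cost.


Total cost = sum(count_i * cost_i)
= 4*2 + 1*4 + 0*3
= 12

12


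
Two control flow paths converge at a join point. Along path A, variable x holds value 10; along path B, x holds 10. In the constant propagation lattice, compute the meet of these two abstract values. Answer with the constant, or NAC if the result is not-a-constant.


Meet operation: if both paths give the same constant, result is that constant; if they differ, result is NAC (not-a-constant).
Path A: 10, Path B: 10 -> equal
Result: constant -> 10

10


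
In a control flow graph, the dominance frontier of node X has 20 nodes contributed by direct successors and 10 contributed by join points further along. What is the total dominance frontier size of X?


DF(X) = direct successor contributions + join point contributions
= 20 + 10 = 30

30


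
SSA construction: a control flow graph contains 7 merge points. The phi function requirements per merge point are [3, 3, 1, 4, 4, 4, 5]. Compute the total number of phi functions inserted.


Total phi functions = sum of phi functions at each join node
= 3 + 3 + 1 + 4 + 4 + 4 + 5 = 24

24


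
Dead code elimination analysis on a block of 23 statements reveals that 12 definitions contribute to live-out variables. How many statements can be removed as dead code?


Dead code = total statements - live definitions
= 23 - 12 = 11

11


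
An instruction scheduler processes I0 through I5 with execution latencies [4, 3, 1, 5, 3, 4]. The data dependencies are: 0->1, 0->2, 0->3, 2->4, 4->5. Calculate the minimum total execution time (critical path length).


Compute longest path through dependency graph: dist(Ik) = max over predecessors of dist + latency(Ik).
dist(I0) = latency 4 = 4
dist(I1) = dist(I0) + 3 = 4 + 3 = 7
dist(I2) = dist(I0) + 1 = 4 + 1 = 5
dist(I3) = dist(I0) + 5 = 4 + 5 = 9
dist(I4) = dist(I2) + 3 = 5 + 3 = 8
dist(I5) = dist(I4) + 4 = 8 + 4 = 12
Critical path = max dist = 12

12


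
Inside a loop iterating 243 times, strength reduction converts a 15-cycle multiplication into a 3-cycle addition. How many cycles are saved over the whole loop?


Per-iteration saving = 15 - 3 = 12
Total saved = 243 * 12 = 2916

2916


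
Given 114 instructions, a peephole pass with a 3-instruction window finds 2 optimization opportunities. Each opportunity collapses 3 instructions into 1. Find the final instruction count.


Each match removes 2 instructions.
Total removed = 2 * 2 = 4
Remaining = 114 - 4 = 110

110


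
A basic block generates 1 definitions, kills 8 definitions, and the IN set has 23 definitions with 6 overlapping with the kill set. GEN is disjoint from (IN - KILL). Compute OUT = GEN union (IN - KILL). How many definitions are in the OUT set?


IN - KILL: 23 - 6 = 17 surviving definitions
OUT = GEN + surviving = 1 + 17 = 18

18


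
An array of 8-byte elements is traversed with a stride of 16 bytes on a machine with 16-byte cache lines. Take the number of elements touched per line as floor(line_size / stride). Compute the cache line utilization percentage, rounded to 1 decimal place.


Elements per cache line = floor(16 / 16) = 1
Bytes used = 1 * 8 = 8
Utilization = 8 / 16 * 100 = 50.0%

50.0


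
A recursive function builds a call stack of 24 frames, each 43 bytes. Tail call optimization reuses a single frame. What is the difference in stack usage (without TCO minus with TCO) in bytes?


Without TCO: 24 * 43 = 1032 bytes
With TCO: reuse 1 frame = 43 bytes
Savings = 1032 - 43 = 989

989


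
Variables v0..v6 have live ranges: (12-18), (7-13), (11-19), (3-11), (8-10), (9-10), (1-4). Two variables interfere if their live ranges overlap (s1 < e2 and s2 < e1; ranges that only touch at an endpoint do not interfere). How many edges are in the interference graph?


Check all pairs for overlapping intervals.
Two intervals (s1,e1) and (s2,e2) overlap if s1 < e2 and s2 < e1.
v0 (12-18) vs v1..v6: overlaps v1, v2 -> 2
v1 (7-13) vs v2..v6: overlaps v2, v3, v4, v5 -> 4
v2 (11-19) vs v3..v6: overlaps none -> 0
v3 (3-11) vs v4..v6: overlaps v4, v5, v6 -> 3
v4 (8-10) vs v5..v6: overlaps v5 -> 1
v5 (9-10) vs v6: overlaps none -> 0
Total overlapping pairs = 2 + 4 + 0 + 3 + 1 + 0 = 10

10


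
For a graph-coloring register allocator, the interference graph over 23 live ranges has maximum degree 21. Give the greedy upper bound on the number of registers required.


Greedy coloring never needs more than (max_degree + 1) colors: when coloring a vertex, at most max_degree neighbors are already colored.
Upper bound = 21 + 1 = 22

22


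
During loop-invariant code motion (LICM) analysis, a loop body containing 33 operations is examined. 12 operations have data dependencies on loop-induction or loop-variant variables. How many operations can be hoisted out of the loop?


Invariant candidates = total - loop-dependent
= 33 - 12 = 21

21


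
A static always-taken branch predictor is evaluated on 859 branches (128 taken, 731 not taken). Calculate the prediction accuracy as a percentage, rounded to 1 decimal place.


Predictor: always-taken
Correct predictions = 128
Accuracy = 128 / 859 * 100 = 14.9%

14.9


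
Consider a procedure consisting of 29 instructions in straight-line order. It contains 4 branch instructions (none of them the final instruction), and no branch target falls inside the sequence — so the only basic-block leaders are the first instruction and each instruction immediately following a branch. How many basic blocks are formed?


With no in-sequence branch targets, the leaders are the first instruction plus the instruction after each branch.
Number of basic blocks = branches + 1
= 4 + 1 = 5

5


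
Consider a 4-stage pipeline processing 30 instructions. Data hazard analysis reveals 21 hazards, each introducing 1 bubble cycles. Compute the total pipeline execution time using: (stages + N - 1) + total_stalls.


Base cycles = 4 + 30 - 1 = 33
Total stalls = 21 * 1 = 21
Total = 33 + 21 = 54

54


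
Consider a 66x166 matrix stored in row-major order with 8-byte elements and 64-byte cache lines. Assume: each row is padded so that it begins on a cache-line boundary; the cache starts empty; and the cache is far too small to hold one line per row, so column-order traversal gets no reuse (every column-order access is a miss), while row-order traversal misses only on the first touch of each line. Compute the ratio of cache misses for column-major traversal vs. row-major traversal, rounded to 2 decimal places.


Each row occupies 166 * 8 = 1328 bytes and starts on a line boundary, so it spans ceil(1328 / 64) = 21 cache lines.
Row-major traversal misses (one per line touched): 66 * ceil(166 * 8 / 64) = 1386
Column-major traversal misses (no reuse, every access misses): 66 * 166 = 10956
Ratio = 10956 / 1386 = 7.9

7.9


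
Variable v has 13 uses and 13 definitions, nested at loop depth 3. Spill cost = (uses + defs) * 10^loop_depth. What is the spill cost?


uses + defs = 13 + 13 = 26
10^3 = 1000
Spill cost = 26 * 1000 = 26000

26000


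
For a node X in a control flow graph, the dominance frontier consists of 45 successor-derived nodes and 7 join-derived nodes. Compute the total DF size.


DF(X) = direct successor contributions + join point contributions
= 45 + 7 = 52

52


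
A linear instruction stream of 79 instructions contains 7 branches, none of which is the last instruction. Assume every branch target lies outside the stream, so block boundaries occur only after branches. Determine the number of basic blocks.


With no in-sequence branch targets, the leaders are the first instruction plus the instruction after each branch.
Number of basic blocks = branches + 1
= 7 + 1 = 8

8


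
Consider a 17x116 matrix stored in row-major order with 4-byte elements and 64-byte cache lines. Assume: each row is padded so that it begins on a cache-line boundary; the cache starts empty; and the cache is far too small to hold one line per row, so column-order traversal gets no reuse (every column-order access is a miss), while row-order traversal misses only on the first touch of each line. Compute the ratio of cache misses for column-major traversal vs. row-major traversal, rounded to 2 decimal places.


Each row occupies 116 * 4 = 464 bytes and starts on a line boundary, so it spans ceil(464 / 64) = 8 cache lines.
Row-major traversal misses (one per line touched): 17 * ceil(116 * 4 / 64) = 136
Column-major traversal misses (no reuse, every access misses): 17 * 116 = 1972
Ratio = 1972 / 136 = 14.5

14.5


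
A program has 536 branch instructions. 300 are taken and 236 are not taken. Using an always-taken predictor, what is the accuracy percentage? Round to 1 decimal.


Predictor: always-taken
Correct predictions = 300
Accuracy = 300 / 536 * 100 = 56.0%

56.0


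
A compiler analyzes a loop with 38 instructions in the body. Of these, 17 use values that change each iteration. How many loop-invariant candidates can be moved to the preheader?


Invariant candidates = total - loop-dependent
= 38 - 17 = 21

21


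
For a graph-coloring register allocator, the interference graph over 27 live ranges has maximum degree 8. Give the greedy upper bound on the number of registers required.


Greedy coloring never needs more than (max_degree + 1) colors: when coloring a vertex, at most max_degree neighbors are already colored.
Upper bound = 8 + 1 = 9

9


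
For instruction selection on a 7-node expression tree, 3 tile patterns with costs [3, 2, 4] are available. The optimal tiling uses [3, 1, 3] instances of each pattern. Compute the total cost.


Total cost = sum(count_i * cost_i)
= 3*3 + 1*2 + 3*4
= 23

23


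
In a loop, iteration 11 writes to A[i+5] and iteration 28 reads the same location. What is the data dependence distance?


Distance = read iteration - write iteration
= 28 - 11 = 17

17


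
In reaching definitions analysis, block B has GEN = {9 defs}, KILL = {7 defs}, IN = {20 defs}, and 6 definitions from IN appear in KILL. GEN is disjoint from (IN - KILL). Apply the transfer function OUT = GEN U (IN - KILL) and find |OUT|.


IN - KILL: 20 - 6 = 14 surviving definitions
OUT = GEN + surviving = 9 + 14 = 23

23


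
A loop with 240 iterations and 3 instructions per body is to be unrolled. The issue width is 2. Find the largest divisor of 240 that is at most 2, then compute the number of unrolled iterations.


Largest divisor of 240 <= 2 is 2
New iterations = 240 / 2 = 120

120


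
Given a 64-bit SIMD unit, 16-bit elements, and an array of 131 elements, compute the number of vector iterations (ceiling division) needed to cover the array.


Width = 64 / 16 = 4 elements per vector op
Iterations = ceil(131 / 4) = 33

33


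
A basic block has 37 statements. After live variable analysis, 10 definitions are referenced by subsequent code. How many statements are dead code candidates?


Dead code = total statements - live definitions
= 37 - 10 = 27

27


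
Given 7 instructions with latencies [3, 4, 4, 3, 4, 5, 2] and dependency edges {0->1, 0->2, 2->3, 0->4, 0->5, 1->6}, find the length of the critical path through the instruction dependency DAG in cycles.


Compute longest path through dependency graph: dist(Ik) = max over predecessors of dist + latency(Ik).
dist(I0) = latency 3 = 3
dist(I1) = dist(I0) + 4 = 3 + 4 = 7
dist(I2) = dist(I0) + 4 = 3 + 4 = 7
dist(I3) = dist(I2) + 3 = 7 + 3 = 10
dist(I4) = dist(I0) + 4 = 3 + 4 = 7
dist(I5) = dist(I0) + 5 = 3 + 5 = 8
dist(I6) = dist(I1) + 2 = 7 + 2 = 9
Critical path = max dist = 10

10


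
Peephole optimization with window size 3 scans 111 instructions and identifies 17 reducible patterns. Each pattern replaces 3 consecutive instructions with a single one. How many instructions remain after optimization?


Each match removes 2 instructions.
Total removed = 17 * 2 = 34
Remaining = 111 - 34 = 77

77


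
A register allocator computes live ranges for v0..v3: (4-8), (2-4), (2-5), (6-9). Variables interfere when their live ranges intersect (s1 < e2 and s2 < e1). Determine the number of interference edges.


Check all pairs for overlapping intervals.
Two intervals (s1,e1) and (s2,e2) overlap if s1 < e2 and s2 < e1.
v0 (4-8) vs v1..v3: overlaps v2, v3 -> 2
v1 (2-4) vs v2..v3: overlaps v2 -> 1
v2 (2-5) vs v3: overlaps none -> 0
Total overlapping pairs = 2 + 1 + 0 = 3

3


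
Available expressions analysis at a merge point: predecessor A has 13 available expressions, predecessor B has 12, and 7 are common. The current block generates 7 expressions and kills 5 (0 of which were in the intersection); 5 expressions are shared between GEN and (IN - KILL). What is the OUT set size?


IN = intersection of predecessors = 7
IN - KILL = 7 - 0 = 7
|OUT| = |GEN| + |IN - KILL| - |GEN ∩ (IN - KILL)| = 7 + 7 - 5 = 9

9


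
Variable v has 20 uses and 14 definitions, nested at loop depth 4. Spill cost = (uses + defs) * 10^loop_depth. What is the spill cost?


uses + defs = 20 + 14 = 34
10^4 = 10000
Spill cost = 34 * 10000 = 340000

340000


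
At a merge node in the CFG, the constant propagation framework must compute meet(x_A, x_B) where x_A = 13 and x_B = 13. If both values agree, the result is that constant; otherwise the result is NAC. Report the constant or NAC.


Meet operation: if both paths give the same constant, result is that constant; if they differ, result is NAC (not-a-constant).
Path A: 13, Path B: 13 -> equal
Result: constant -> 13

13


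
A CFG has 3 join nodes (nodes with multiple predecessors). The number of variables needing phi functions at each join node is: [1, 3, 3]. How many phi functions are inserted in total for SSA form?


Total phi functions = sum of phi functions at each join node
= 1 + 3 + 3 = 7

7


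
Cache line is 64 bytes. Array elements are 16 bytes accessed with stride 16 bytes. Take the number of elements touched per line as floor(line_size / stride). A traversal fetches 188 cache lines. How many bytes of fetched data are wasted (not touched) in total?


Elements per line = floor(64 / 16) = 4
Bytes used per line = 4 * 16 = 64
Wasted per line = 64 - 64 = 0
Total wasted = 0 * 188 = 0

0


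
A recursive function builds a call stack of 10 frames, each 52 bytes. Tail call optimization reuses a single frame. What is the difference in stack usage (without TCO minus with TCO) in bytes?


Without TCO: 10 * 52 = 520 bytes
With TCO: reuse 1 frame = 52 bytes
Savings = 520 - 52 = 468

468


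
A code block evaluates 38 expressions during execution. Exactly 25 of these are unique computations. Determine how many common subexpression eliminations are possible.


CSE count = total expressions - unique expressions
= 38 - 25 = 13

13
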